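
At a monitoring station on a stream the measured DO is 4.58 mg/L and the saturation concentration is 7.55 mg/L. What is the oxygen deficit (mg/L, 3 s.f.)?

D = C_s − C = 7.55 − 4.58 = 2.97 mg/L.

D ≈ 2.97 mg/L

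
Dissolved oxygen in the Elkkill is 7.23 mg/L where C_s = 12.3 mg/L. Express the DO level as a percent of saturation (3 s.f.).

58.8 % saturation

% saturation = C/C_s × 100 = 7.23/12.3 × 100 = 58.8 %.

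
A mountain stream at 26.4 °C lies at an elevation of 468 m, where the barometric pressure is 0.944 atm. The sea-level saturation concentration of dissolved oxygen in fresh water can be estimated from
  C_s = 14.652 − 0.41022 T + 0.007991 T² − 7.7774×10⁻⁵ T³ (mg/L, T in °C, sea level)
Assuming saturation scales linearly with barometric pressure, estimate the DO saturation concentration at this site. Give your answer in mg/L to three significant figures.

C_s ≈ 7.51 mg/L

At sea level: C_s = 14.652 − 0.41022×26.4 + 0.007991×26.4² − 7.7774×10⁻⁵×26.4³ = 7.961 mg/L.
Pressure correction: C_s' = 7.961 × 0.944 = 7.515 mg/L.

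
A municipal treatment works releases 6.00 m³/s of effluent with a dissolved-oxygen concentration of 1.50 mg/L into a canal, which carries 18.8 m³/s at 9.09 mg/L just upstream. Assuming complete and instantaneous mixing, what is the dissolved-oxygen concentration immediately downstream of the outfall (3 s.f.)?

7.25 mg/L

Flow-weighted mixing: C = (Q_r C_r + Q_w C_w)/(Q_r + Q_w)
= (18.8×9.09 + 6.00×1.50)/(18.8 + 6.00) = 179.9/24.80 = 7.254 mg/L.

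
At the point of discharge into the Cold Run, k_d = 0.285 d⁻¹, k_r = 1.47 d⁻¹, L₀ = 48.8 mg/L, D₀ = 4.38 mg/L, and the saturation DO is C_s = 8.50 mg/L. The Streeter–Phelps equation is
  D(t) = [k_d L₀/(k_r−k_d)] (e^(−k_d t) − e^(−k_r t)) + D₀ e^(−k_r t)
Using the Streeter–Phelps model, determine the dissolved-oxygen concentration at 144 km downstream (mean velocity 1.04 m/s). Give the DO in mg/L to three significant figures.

Travel time t = x/v = 144 km / (1.04 m/s) = 144000 m / 1.04 m/s = 138500 s = 1.603 d.
k_d L₀/(k_r−k_d) = 0.285×48.8/(1.47−0.285) = 13.91/1.185 = 11.74 mg/L.
e^(−k_d t) = e^(−0.285×1.603) = 0.6334; e^(−k_r t) = e^(−1.47×1.603) = 0.09482.
D = 11.74 × (0.6334 − 0.09482) + 4.38 × 0.09482 = 6.321 + 0.4153 = 6.736 mg/L.
DO = C_s − D = 8.50 − 6.736 = 1.764 mg/L.

DO ≈ 1.76 mg/L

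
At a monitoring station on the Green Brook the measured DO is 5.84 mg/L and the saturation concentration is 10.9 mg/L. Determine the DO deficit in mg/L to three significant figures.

D = C_s − C = 10.9 − 5.84 = 5.06 mg/L.

D ≈ 5.06 mg/L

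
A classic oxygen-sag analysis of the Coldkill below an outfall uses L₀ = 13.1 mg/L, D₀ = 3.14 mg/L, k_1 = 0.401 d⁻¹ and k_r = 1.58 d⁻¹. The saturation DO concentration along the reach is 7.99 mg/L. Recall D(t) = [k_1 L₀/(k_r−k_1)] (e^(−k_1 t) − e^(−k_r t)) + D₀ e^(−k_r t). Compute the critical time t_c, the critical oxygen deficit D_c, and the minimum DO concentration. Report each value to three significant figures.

t_c ≈ 0.128 d; D_c ≈ 3.16 mg/L; min DO ≈ 4.83 mg/L

t_c = [1/(k_r−k_1)] ln[(k_r/k_1)(1 − D₀(k_r−k_1)/(k_1 L₀))]
= [1/(1.58−0.401)] ln[(1.58/0.401)(1 − 3.14×1.179/(0.401×13.1))]
= (1/1.179) ln[3.940 × 0.2953] = 0.8482 × ln(1.163) = 0.8482 × 0.1513 = 0.1284 d.
D_c = (k_1/k_r) L₀ e^(−k_1 t_c) = (0.401/1.58) × 13.1 × e^(−0.401×0.1284) = 0.2538 × 13.1 × 0.9498 = 3.158 mg/L.
Minimum DO = C_s − D_c = 7.99 − 3.158 = 4.832 mg/L.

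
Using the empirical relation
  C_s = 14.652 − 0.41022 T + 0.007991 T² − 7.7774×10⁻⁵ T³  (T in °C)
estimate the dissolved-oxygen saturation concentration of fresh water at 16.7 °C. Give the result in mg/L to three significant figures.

C_s = 14.652 − 0.41022×16.7 + 0.007991×16.7² − 7.7774×10⁻⁵×16.7³ = 9.668 mg/L.

C_s ≈ 9.67 mg/L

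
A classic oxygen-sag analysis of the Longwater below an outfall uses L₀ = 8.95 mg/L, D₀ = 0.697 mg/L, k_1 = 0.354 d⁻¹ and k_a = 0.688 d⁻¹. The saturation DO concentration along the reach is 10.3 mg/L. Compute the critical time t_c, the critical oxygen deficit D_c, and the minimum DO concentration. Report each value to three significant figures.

With k_a/k_1 = 1.944 and 1 − D₀(k_a−k_1)/(k_1 L₀) = 0.9265,
t_c = ln(1.944 × 0.9265) / (0.688 − 0.354) = ln(1.801) / 0.3340 = 0.5882/0.3340 = 1.761 d.
D_c = (k_1/k_a) L₀ e^(−k_1 t_c) = (0.354/0.688) × 8.95 × e^(−0.354×1.761) = 0.5145 × 8.95 × 0.5361 = 2.469 mg/L.
Minimum DO = C_s − D_c = 10.3 − 2.469 = 7.831 mg/L.

t_c ≈ 1.76 d; D_c ≈ 2.47 mg/L; min DO ≈ 7.83 mg/L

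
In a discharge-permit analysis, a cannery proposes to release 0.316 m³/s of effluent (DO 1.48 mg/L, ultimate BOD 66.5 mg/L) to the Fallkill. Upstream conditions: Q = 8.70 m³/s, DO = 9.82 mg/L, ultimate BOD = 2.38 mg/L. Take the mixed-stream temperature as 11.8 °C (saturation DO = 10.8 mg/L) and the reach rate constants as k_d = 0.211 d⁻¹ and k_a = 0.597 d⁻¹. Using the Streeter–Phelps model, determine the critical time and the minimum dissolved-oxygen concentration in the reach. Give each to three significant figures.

t_c ≈ 0.883 d; minimum DO ≈ 9.44 mg/L

Mixed DO = (8.70×9.82 + 0.316×1.48)/(8.70+0.316) = 85.90/9.016 = 9.528 mg/L.
Mixed L₀ = (8.70×2.38 + 0.316×66.5)/(9.016) = 41.72/9.016 = 4.627 mg/L.
Initial deficit D₀ = C_s − DO₀ = 10.8 − 9.528 = 1.272 mg/L.
t_c = (1/0.3860) ln[(0.597/0.211)(1 − 1.272×0.3860/(0.211×4.627))] = 2.591 × ln(1.406) = 0.8832 d.
D_c = (0.211/0.597) × 4.627 × e^(−0.211×0.8832) = 0.3534 × 4.627 × 0.8300 = 1.357 mg/L.
Minimum DO = 10.8 − 1.357 = 9.443 mg/L.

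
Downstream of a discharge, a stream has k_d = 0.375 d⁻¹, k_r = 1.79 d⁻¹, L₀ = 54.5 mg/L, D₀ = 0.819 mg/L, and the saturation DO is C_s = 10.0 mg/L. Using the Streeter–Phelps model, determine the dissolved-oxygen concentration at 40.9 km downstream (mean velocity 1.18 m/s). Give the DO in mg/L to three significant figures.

Travel time t = x/v = 40.9 km / (1.18 m/s) = 40900 m / 1.18 m/s = 34660 s = 0.4012 d.
k_d L₀/(k_r−k_d) = 0.375×54.5/(1.79−0.375) = 20.44/1.415 = 14.44 mg/L.
e^(−k_d t) = e^(−0.375×0.4012) = 0.8603; e^(−k_r t) = e^(−1.79×0.4012) = 0.4877.
D = 14.44 × (0.8603 − 0.4877) + 0.819 × 0.4877 = 5.382 + 0.3994 = 5.782 mg/L.
DO = C_s − D = 10.0 − 5.782 = 4.218 mg/L.

DO ≈ 4.22 mg/L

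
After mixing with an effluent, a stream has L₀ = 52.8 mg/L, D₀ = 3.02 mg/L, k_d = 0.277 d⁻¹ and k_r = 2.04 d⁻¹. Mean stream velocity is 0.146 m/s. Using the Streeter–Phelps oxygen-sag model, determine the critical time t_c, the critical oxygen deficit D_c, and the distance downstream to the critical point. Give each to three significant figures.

t_c = [1/(k_r−k_d)] ln[(k_r/k_d)(1 − D₀(k_r−k_d)/(k_d L₀))]
= [1/(2.04−0.277)] ln[(2.04/0.277)(1 − 3.02×1.763/(0.277×52.8))]
= (1/1.763) ln[7.365 × 0.6360] = 0.5672 × ln(4.684) = 0.5672 × 1.544 = 0.8758 d.
D_c = (k_d/k_r) L₀ e^(−k_d t_c) = (0.277/2.04) × 52.8 × e^(−0.277×0.8758) = 0.1358 × 52.8 × 0.7846 = 5.625 mg/L.
x_c = v t_c = 0.146 m/s × 0.8758 d × 86400 s/d = 11050 m ≈ 11.0 km.

t_c ≈ 0.876 d; D_c ≈ 5.63 mg/L; x_c ≈ 11.0 km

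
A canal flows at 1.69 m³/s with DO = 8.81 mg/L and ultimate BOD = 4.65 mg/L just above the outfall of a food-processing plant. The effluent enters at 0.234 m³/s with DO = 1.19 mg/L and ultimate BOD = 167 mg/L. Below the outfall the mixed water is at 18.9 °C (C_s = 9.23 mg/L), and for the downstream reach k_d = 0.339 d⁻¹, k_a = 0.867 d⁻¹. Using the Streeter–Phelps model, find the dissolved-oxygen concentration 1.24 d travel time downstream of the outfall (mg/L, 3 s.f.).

DO ≈ 3.83 mg/L

Mixed DO = (1.69×8.81 + 0.234×1.19)/(1.69+0.234) = 15.17/1.924 = 7.883 mg/L.
Mixed L₀ = (1.69×4.65 + 0.234×167)/(1.924) = 46.94/1.924 = 24.40 mg/L.
Initial deficit D₀ = C_s − DO₀ = 9.23 − 7.883 = 1.347 mg/L.
D(1.24) = [0.339×24.40/(0.867−0.339)](e^(−0.339×1.24) − e^(−0.867×1.24)) + 1.347 e^(−0.867×1.24)
= 15.66 × (0.6568 − 0.3413) + 1.347 × 0.3413 = 5.402 mg/L.
DO = 9.23 − 5.402 = 3.828 mg/L.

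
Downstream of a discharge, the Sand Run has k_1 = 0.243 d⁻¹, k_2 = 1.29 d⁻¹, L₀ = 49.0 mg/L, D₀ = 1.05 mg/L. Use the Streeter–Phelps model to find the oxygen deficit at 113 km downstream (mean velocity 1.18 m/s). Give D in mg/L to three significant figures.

D ≈ 6.22 mg/L

Travel time t = x/v = 113 km / (1.18 m/s) = 113000 m / 1.18 m/s = 95760 s = 1.108 d.
k_1 L₀/(k_2−k_1) = 0.243×49.0/(1.29−0.243) = 11.91/1.047 = 11.37 mg/L.
e^(−k_1 t) = e^(−0.243×1.108) = 0.7639; e^(−k_2 t) = e^(−1.29×1.108) = 0.2394.
D = 11.37 × (0.7639 − 0.2394) + 1.05 × 0.2394 = 5.965 + 0.2513 = 6.217 mg/L.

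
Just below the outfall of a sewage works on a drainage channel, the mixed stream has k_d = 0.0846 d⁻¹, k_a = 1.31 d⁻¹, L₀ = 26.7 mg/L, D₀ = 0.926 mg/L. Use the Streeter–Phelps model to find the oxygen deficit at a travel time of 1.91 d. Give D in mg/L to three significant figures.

D ≈ 1.49 mg/L

k_d L₀/(k_a−k_d) = 0.0846×26.7/(1.31−0.0846) = 2.259/1.225 = 1.843 mg/L.
e^(−k_d t) = e^(−0.0846×1.910) = 0.8508; e^(−k_a t) = e^(−1.31×1.910) = 0.08191.
D = 1.843 × (0.8508 − 0.08191) + 0.926 × 0.08191 = 1.417 + 0.07585 = 1.493 mg/L.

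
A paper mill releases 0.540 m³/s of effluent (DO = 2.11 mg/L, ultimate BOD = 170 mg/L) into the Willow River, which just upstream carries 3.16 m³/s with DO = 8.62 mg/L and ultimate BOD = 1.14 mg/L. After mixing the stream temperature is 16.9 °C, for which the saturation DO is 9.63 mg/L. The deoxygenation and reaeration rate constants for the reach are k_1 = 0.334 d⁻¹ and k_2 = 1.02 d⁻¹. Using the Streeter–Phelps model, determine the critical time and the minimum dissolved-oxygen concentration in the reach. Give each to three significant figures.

t_c ≈ 1.38 d; minimum DO ≈ 4.30 mg/L

Mixed DO = (3.16×8.62 + 0.540×2.11)/(3.16+0.540) = 28.38/3.700 = 7.670 mg/L.
Mixed L₀ = (3.16×1.14 + 0.540×170)/(3.700) = 95.40/3.700 = 25.78 mg/L.
Initial deficit D₀ = C_s − DO₀ = 9.63 − 7.670 = 1.960 mg/L.
t_c = (1/0.6860) ln[(1.02/0.334)(1 − 1.960×0.6860/(0.334×25.78))] = 1.458 × ln(2.577) = 1.380 d.
D_c = (0.334/1.02) × 25.78 × e^(−0.334×1.380) = 0.3275 × 25.78 × 0.6307 = 5.325 mg/L.
Minimum DO = 9.63 − 5.325 = 4.305 mg/L.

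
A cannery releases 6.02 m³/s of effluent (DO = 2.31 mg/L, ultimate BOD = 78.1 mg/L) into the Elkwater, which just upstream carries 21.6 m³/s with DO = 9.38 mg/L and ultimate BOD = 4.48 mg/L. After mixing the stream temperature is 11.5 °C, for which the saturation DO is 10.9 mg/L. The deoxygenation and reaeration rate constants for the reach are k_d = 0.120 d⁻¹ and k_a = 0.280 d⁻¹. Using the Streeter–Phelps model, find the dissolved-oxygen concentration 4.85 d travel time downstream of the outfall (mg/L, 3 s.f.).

Mixed DO = (21.6×9.38 + 6.02×2.31)/(21.6+6.02) = 216.5/27.62 = 7.839 mg/L.
Mixed L₀ = (21.6×4.48 + 6.02×78.1)/(27.62) = 566.9/27.62 = 20.53 mg/L.
Initial deficit D₀ = C_s − DO₀ = 10.9 − 7.839 = 3.061 mg/L.
D(4.85) = [0.120×20.53/(0.280−0.120)](e^(−0.120×4.85) − e^(−0.280×4.85)) + 3.061 e^(−0.280×4.85)
= 15.39 × (0.5588 − 0.2572) + 3.061 × 0.2572 = 5.430 mg/L.
DO = 10.9 − 5.430 = 5.470 mg/L.

DO ≈ 5.47 mg/L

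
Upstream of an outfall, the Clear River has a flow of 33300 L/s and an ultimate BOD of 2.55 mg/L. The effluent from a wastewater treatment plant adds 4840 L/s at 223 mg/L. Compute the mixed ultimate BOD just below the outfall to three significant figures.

30.5 mg/L

Flow-weighted mixing: C = (Q_r C_r + Q_w C_w)/(Q_r + Q_w)
= (33300×2.55 + 4840×223)/(33300 + 4840) = 1.164×10^6/38140 = 30.53 mg/L.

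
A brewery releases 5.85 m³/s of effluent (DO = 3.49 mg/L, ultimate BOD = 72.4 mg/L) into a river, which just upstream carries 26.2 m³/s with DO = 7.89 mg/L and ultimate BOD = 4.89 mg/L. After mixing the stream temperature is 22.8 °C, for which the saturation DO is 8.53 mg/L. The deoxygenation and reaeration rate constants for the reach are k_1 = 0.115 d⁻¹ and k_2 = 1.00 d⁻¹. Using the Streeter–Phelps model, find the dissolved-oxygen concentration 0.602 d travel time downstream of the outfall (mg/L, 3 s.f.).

DO ≈ 6.88 mg/L

Mixed DO = (26.2×7.89 + 5.85×3.49)/(26.2+5.85) = 227.1/32.05 = 7.087 mg/L.
Mixed L₀ = (26.2×4.89 + 5.85×72.4)/(32.05) = 551.7/32.05 = 17.21 mg/L.
Initial deficit D₀ = C_s − DO₀ = 8.53 − 7.087 = 1.443 mg/L.
D(0.602) = [0.115×17.21/(1.00−0.115)](e^(−0.115×0.602) − e^(−1.00×0.602)) + 1.443 e^(−1.00×0.602)
= 2.237 × (0.9331 − 0.5477) + 1.443 × 0.5477 = 1.652 mg/L.
DO = 8.53 − 1.652 = 6.878 mg/L.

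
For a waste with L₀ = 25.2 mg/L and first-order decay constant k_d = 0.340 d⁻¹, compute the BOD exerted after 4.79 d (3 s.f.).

y_t = L₀(1 − e^(−k_d t)) = 25.2 × (1 − e^(−0.340×4.79))
= 25.2 × (1 − 0.1962) = 25.2 × 0.8038 = 20.26 mg/L.

y ≈ 20.3 mg/L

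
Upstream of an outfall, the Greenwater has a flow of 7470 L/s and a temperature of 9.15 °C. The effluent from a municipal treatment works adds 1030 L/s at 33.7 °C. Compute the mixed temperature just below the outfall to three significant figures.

Flow-weighted mixing: C = (Q_r C_r + Q_w C_w)/(Q_r + Q_w)
= (7470×9.15 + 1030×33.7)/(7470 + 1030) = 103100/8500 = 12.12 °C.

12.1 °C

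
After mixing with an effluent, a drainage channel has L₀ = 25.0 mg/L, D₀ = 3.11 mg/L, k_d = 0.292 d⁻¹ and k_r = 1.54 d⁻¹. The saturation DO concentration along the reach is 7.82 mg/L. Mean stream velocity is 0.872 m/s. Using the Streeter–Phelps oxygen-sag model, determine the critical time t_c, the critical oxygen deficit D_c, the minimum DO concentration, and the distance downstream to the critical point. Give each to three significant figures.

t_c ≈ 0.724 d; D_c ≈ 3.84 mg/L; min DO ≈ 3.98 mg/L; x_c ≈ 54.6 km

With k_r/k_d = 5.274 and 1 − D₀(k_r−k_d)/(k_d L₀) = 0.4683,
t_c = ln(5.274 × 0.4683) / (1.54 − 0.292) = ln(2.470) / 1.248 = 0.9042/1.248 = 0.7245 d.
D_c = (k_d/k_r) L₀ e^(−k_d t_c) = (0.292/1.54) × 25.0 × e^(−0.292×0.7245) = 0.1896 × 25.0 × 0.8093 = 3.836 mg/L.
Minimum DO = C_s − D_c = 7.82 − 3.836 = 3.984 mg/L.
x_c = v t_c = 0.872 m/s × 0.7245 d × 86400 s/d = 54580 m ≈ 54.6 km.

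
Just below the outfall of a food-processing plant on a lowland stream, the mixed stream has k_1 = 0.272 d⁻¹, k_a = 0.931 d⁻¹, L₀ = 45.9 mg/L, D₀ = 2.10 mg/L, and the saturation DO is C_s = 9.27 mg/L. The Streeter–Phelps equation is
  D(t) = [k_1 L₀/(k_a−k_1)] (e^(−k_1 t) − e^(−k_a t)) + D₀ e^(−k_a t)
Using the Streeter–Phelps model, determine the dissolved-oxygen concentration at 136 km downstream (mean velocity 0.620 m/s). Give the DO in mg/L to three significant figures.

DO ≈ 1.36 mg/L

Travel time t = x/v = 136 km / (0.620 m/s) = 136000 m / 0.620 m/s = 219400 s = 2.539 d.
k_1 L₀/(k_a−k_1) = 0.272×45.9/(0.931−0.272) = 12.48/0.6590 = 18.95 mg/L.
e^(−k_1 t) = e^(−0.272×2.539) = 0.5013; e^(−k_a t) = e^(−0.931×2.539) = 0.09408.
D = 18.95 × (0.5013 − 0.09408) + 2.10 × 0.09408 = 7.715 + 0.1976 = 7.912 mg/L.
DO = C_s − D = 9.27 − 7.912 = 1.358 mg/L.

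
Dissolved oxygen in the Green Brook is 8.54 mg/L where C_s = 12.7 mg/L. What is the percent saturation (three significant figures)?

67.2 % saturation

% saturation = C/C_s × 100 = 8.54/12.7 × 100 = 67.2 %.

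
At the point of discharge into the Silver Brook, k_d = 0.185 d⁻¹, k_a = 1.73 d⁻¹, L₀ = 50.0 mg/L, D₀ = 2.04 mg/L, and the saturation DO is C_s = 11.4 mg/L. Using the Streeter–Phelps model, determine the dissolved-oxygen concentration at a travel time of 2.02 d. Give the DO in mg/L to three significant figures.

DO ≈ 7.40 mg/L

k_d L₀/(k_a−k_d) = 0.185×50.0/(1.73−0.185) = 9.250/1.545 = 5.987 mg/L.
e^(−k_d t) = e^(−0.185×2.020) = 0.6882; e^(−k_a t) = e^(−1.73×2.020) = 0.03036.
D = 5.987 × (0.6882 − 0.03036) + 2.04 × 0.03036 = 3.938 + 0.06194 = 4.000 mg/L.
DO = C_s − D = 11.4 − 4.000 = 7.400 mg/L.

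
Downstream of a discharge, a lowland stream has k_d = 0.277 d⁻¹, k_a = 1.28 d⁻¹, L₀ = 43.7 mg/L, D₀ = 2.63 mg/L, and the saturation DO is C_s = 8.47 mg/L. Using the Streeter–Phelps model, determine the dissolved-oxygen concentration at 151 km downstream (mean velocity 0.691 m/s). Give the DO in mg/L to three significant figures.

DO ≈ 2.85 mg/L

Travel time t = x/v = 151 km / (0.691 m/s) = 151000 m / 0.691 m/s = 218500 s = 2.529 d.
k_d L₀/(k_a−k_d) = 0.277×43.7/(1.28−0.277) = 12.10/1.003 = 12.07 mg/L.
e^(−k_d t) = e^(−0.277×2.529) = 0.4963; e^(−k_a t) = e^(−1.28×2.529) = 0.03927.
D = 12.07 × (0.4963 − 0.03927) + 2.63 × 0.03927 = 5.516 + 0.1033 = 5.619 mg/L.
DO = C_s − D = 8.47 − 5.619 = 2.851 mg/L.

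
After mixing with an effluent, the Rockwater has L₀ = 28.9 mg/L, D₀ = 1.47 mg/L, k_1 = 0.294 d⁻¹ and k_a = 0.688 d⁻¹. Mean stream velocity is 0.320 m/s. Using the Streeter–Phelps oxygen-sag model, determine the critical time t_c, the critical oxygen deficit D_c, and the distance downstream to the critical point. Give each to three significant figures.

At the critical point dD/dt = 0, so k_1 L₀ e^(−k_1 t) = k_a D. Substituting D(t) from the Streeter–Phelps equation and solving for t gives
t_c = ln[(k_a/k_1)(1 − D₀(k_a−k_1)/(k_1 L₀))] / (k_a−k_1).
Here k_a−k_1 = 0.3940 d⁻¹ and 1 − D₀(k_a−k_1)/(k_1 L₀) = 1 − 1.47×0.3940/(0.294×28.9) = 0.9318, so
t_c = ln(2.340 × 0.9318) / 0.3940 = 0.7796 / 0.3940 = 1.979 d.
D_c = (k_1/k_a) L₀ e^(−k_1 t_c) = (0.294/0.688) × 28.9 × e^(−0.294×1.979) = 0.4273 × 28.9 × 0.5589 = 6.903 mg/L.
x_c = v t_c = 0.320 m/s × 1.979 d × 86400 s/d = 54710 m ≈ 54.7 km.

t_c ≈ 1.98 d; D_c ≈ 6.90 mg/L; x_c ≈ 54.7 km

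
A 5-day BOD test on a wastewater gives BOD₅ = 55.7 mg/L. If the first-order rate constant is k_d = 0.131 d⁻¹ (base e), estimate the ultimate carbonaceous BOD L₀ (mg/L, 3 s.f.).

L₀ ≈ 116 mg/L

BOD₅ = L₀(1 − e^(−5k_d)) ⇒ L₀ = BOD₅ / (1 − e^(−5×0.131))
= 55.7 / (1 − 0.5194) = 55.7 / 0.4806 = 115.9 mg/L.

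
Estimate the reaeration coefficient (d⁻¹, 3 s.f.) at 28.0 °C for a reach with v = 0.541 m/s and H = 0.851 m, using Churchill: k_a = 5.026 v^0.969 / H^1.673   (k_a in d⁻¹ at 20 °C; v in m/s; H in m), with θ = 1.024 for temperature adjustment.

k_a(20) = 5.026 × 0.541^0.969 / 0.851^1.673 = 5.026 × 0.5514 / 0.7634 = 3.630 d⁻¹.
k_a(28.0) = 3.630 × 1.024^(28.0−20) = 3.630 × 1.209 = 4.389 d⁻¹.

k_a ≈ 4.39 d⁻¹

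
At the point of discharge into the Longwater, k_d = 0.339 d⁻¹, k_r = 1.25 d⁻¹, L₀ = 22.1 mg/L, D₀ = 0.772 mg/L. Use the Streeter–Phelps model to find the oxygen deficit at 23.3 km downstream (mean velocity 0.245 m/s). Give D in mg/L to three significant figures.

Travel time t = x/v = 23.3 km / (0.245 m/s) = 23300 m / 0.245 m/s = 95100 s = 1.101 d.
k_d L₀/(k_r−k_d) = 0.339×22.1/(1.25−0.339) = 7.492/0.9110 = 8.224 mg/L.
e^(−k_d t) = e^(−0.339×1.101) = 0.6886; e^(−k_r t) = e^(−1.25×1.101) = 0.2526.
D = 8.224 × (0.6886 − 0.2526) + 0.772 × 0.2526 = 3.585 + 0.1950 = 3.780 mg/L.

D ≈ 3.78 mg/L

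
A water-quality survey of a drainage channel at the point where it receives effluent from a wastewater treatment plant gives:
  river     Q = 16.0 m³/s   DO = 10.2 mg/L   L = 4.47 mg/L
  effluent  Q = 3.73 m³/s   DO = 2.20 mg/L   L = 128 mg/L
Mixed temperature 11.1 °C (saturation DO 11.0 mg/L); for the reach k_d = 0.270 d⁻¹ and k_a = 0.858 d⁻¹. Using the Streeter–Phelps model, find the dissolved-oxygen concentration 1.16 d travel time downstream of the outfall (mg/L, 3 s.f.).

Mixed DO = (16.0×10.2 + 3.73×2.20)/(16.0+3.73) = 171.4/19.73 = 8.688 mg/L.
Mixed L₀ = (16.0×4.47 + 3.73×128)/(19.73) = 549.0/19.73 = 27.82 mg/L.
Initial deficit D₀ = C_s − DO₀ = 11.0 − 8.688 = 2.312 mg/L.
D(1.16) = [0.270×27.82/(0.858−0.270)](e^(−0.270×1.16) − e^(−0.858×1.16)) + 2.312 e^(−0.858×1.16)
= 12.78 × (0.7311 − 0.3696) + 2.312 × 0.3696 = 5.473 mg/L.
DO = 11.0 − 5.473 = 5.527 mg/L.

DO ≈ 5.53 mg/L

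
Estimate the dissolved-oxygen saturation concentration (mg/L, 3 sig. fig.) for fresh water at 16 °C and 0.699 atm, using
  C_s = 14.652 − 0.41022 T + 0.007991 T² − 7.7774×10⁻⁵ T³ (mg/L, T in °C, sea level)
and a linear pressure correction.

At sea level: C_s = 14.652 − 0.41022×16 + 0.007991×16² − 7.7774×10⁻⁵×16³ = 9.816 mg/L.
Pressure correction: C_s' = 9.816 × 0.699 = 6.861 mg/L.

C_s ≈ 6.86 mg/L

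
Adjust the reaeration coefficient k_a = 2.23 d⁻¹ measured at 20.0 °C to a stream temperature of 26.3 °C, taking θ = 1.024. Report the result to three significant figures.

k_a(T₂) = k_a(T₁) · θ^(T₂−T₁) = 2.23 × 1.024^(26.3−20.0)
= 2.23 × 1.024^6.30 = 2.23 × 1.161 = 2.589 d⁻¹.

k_a ≈ 2.59 d⁻¹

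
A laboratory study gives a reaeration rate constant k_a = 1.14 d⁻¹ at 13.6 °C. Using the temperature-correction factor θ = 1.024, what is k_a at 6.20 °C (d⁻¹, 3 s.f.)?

k_a(T₂) = k_a(T₁) · θ^(T₂−T₁) = 1.14 × 1.024^(6.20−13.6)
= 1.14 × 1.024^-7.40 = 1.14 × 0.8390 = 0.9565 d⁻¹.

k_a ≈ 0.957 d⁻¹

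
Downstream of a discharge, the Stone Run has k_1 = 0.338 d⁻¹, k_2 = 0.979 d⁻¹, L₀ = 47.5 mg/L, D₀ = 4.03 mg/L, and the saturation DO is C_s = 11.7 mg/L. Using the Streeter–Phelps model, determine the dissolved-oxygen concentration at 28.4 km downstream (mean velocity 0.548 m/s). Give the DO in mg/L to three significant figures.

Travel time t = x/v = 28.4 km / (0.548 m/s) = 28400 m / 0.548 m/s = 51820 s = 0.5998 d.
k_1 L₀/(k_2−k_1) = 0.338×47.5/(0.979−0.338) = 16.05/0.6410 = 25.05 mg/L.
e^(−k_1 t) = e^(−0.338×0.5998) = 0.8165; e^(−k_2 t) = e^(−0.979×0.5998) = 0.5559.
D = 25.05 × (0.8165 − 0.5559) + 4.03 × 0.5559 = 6.528 + 2.240 = 8.768 mg/L.
DO = C_s − D = 11.7 − 8.768 = 2.932 mg/L.

DO ≈ 2.93 mg/L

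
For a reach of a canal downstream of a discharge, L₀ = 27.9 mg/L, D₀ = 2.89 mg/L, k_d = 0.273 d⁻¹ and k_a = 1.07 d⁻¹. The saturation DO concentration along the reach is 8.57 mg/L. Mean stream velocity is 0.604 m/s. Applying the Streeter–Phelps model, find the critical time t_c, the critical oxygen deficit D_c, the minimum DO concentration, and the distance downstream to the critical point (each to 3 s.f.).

With k_a/k_d = 3.919 and 1 − D₀(k_a−k_d)/(k_d L₀) = 0.6976,
t_c = ln(3.919 × 0.6976) / (1.07 − 0.273) = ln(2.734) / 0.7970 = 1.006/0.7970 = 1.262 d.
D_c = (k_d/k_a) L₀ e^(−k_d t_c) = (0.273/1.07) × 27.9 × e^(−0.273×1.262) = 0.2551 × 27.9 × 0.7086 = 5.044 mg/L.
Minimum DO = C_s − D_c = 8.57 − 5.044 = 3.526 mg/L.
x_c = v t_c = 0.604 m/s × 1.262 d × 86400 s/d = 65860 m ≈ 65.9 km.

t_c ≈ 1.26 d; D_c ≈ 5.04 mg/L; min DO ≈ 3.53 mg/L; x_c ≈ 65.9 km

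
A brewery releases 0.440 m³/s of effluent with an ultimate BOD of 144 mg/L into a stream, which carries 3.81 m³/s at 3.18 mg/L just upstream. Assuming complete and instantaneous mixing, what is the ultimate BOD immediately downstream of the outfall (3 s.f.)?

17.8 mg/L

Flow-weighted mixing: C = (Q_r C_r + Q_w C_w)/(Q_r + Q_w)
= (3.81×3.18 + 0.440×144)/(3.81 + 0.440) = 75.48/4.250 = 17.76 mg/L.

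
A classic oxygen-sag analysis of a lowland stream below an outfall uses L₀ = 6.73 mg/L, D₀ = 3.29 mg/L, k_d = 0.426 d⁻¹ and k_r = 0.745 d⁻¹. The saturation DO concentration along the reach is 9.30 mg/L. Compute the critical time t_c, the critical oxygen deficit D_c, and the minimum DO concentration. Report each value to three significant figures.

With k_r/k_d = 1.749 and 1 − D₀(k_r−k_d)/(k_d L₀) = 0.6339,
t_c = ln(1.749 × 0.6339) / (0.745 − 0.426) = ln(1.109) / 0.3190 = 0.1031/0.3190 = 0.3233 d.
L(t_c) = L₀ e^(−k_d t_c) = 6.73 × 0.8713 = 5.864 mg/L, and at the critical point k_r D_c = k_d L, so D_c = (0.426/0.745) × 5.864 = 3.353 mg/L.
Minimum DO = C_s − D_c = 9.30 − 3.353 = 5.947 mg/L.

t_c ≈ 0.323 d; D_c ≈ 3.35 mg/L; min DO ≈ 5.95 mg/L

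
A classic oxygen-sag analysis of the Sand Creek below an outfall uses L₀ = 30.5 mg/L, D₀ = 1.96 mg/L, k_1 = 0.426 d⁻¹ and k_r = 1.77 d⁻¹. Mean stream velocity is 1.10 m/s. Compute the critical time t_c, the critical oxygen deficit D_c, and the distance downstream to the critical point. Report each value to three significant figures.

t_c ≈ 0.891 d; D_c ≈ 5.02 mg/L; x_c ≈ 84.7 km

With k_r/k_1 = 4.155 and 1 − D₀(k_r−k_1)/(k_1 L₀) = 0.7973,
t_c = ln(4.155 × 0.7973) / (1.77 − 0.426) = ln(3.313) / 1.344 = 1.198/1.344 = 0.8912 d.
D_c = (k_1/k_r) L₀ e^(−k_1 t_c) = (0.426/1.77) × 30.5 × e^(−0.426×0.8912) = 0.2407 × 30.5 × 0.6841 = 5.022 mg/L.
x_c = v t_c = 1.10 m/s × 0.8912 d × 86400 s/d = 84700 m ≈ 84.7 km.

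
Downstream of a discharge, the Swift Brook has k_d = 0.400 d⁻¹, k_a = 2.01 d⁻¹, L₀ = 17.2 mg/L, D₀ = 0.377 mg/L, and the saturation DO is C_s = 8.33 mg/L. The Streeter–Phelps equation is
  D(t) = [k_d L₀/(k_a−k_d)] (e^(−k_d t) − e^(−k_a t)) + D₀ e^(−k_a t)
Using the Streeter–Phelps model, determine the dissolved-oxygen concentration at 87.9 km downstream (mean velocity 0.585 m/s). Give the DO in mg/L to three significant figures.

Travel time t = x/v = 87.9 km / (0.585 m/s) = 87900 m / 0.585 m/s = 150300 s = 1.739 d.
k_d L₀/(k_a−k_d) = 0.400×17.2/(2.01−0.400) = 6.880/1.610 = 4.273 mg/L.
e^(−k_d t) = e^(−0.400×1.739) = 0.4988; e^(−k_a t) = e^(−2.01×1.739) = 0.03033.
D = 4.273 × (0.4988 − 0.03033) + 0.377 × 0.03033 = 2.002 + 0.01144 = 2.013 mg/L.
DO = C_s − D = 8.33 − 2.013 = 6.317 mg/L.

DO ≈ 6.32 mg/L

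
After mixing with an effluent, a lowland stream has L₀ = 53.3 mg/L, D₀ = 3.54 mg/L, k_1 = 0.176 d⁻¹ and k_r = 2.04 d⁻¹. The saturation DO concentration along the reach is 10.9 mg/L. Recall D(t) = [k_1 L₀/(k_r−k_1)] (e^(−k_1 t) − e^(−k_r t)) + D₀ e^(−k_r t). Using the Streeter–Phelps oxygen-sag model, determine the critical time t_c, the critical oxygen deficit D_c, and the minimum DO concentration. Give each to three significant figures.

t_c ≈ 0.662 d; D_c ≈ 4.09 mg/L; min DO ≈ 6.81 mg/L

At the critical point dD/dt = 0, so k_1 L₀ e^(−k_1 t) = k_r D. Substituting D(t) from the Streeter–Phelps equation and solving for t gives
t_c = ln[(k_r/k_1)(1 − D₀(k_r−k_1)/(k_1 L₀))] / (k_r−k_1).
Here k_r−k_1 = 1.864 d⁻¹ and 1 − D₀(k_r−k_1)/(k_1 L₀) = 1 − 3.54×1.864/(0.176×53.3) = 0.2966, so
t_c = ln(11.59 × 0.2966) / 1.864 = 1.235 / 1.864 = 0.6625 d.
L(t_c) = L₀ e^(−k_1 t_c) = 53.3 × 0.8899 = 47.43 mg/L, and at the critical point k_r D_c = k_1 L, so D_c = (0.176/2.04) × 47.43 = 4.092 mg/L.
Minimum DO = C_s − D_c = 10.9 − 4.092 = 6.808 mg/L.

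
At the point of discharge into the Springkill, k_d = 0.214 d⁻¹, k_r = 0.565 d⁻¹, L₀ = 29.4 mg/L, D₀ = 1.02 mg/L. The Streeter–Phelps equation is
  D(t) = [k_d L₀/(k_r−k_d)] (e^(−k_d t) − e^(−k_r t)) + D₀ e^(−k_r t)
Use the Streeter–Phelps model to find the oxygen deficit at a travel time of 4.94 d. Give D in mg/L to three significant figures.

k_d L₀/(k_r−k_d) = 0.214×29.4/(0.565−0.214) = 6.292/0.3510 = 17.92 mg/L.
e^(−k_d t) = e^(−0.214×4.940) = 0.3474; e^(−k_r t) = e^(−0.565×4.940) = 0.06135.
D = 17.92 × (0.3474 − 0.06135) + 1.02 × 0.06135 = 5.128 + 0.06258 = 5.191 mg/L.

D ≈ 5.19 mg/L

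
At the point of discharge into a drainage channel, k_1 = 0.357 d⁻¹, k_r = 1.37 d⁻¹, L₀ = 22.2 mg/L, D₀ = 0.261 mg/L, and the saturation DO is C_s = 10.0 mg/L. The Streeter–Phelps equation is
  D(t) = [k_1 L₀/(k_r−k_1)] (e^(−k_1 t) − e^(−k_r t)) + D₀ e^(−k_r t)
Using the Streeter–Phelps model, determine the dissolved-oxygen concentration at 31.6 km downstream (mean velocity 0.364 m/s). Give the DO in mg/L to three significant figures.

DO ≈ 6.44 mg/L

Travel time t = x/v = 31.6 km / (0.364 m/s) = 31600 m / 0.364 m/s = 86810 s = 1.005 d.
k_1 L₀/(k_r−k_1) = 0.357×22.2/(1.37−0.357) = 7.925/1.013 = 7.824 mg/L.
e^(−k_1 t) = e^(−0.357×1.005) = 0.6986; e^(−k_r t) = e^(−1.37×1.005) = 0.2524.
D = 7.824 × (0.6986 − 0.2524) + 0.261 × 0.2524 = 3.490 + 0.06589 = 3.556 mg/L.
DO = C_s − D = 10.0 − 3.556 = 6.444 mg/L.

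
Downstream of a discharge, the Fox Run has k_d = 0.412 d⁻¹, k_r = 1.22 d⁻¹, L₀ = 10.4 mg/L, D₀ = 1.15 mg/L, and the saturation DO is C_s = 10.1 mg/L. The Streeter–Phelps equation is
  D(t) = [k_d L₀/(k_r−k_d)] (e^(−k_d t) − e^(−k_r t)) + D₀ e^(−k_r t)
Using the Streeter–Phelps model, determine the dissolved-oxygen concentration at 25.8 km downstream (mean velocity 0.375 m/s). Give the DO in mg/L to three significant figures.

Travel time t = x/v = 25.8 km / (0.375 m/s) = 25800 m / 0.375 m/s = 68800 s = 0.7963 d.
k_d L₀/(k_r−k_d) = 0.412×10.4/(1.22−0.412) = 4.285/0.8080 = 5.303 mg/L.
e^(−k_d t) = e^(−0.412×0.7963) = 0.7203; e^(−k_r t) = e^(−1.22×0.7963) = 0.3785.
D = 5.303 × (0.7203 − 0.3785) + 1.15 × 0.3785 = 1.812 + 0.4353 = 2.248 mg/L.
DO = C_s − D = 10.1 − 2.248 = 7.852 mg/L.

DO ≈ 7.85 mg/L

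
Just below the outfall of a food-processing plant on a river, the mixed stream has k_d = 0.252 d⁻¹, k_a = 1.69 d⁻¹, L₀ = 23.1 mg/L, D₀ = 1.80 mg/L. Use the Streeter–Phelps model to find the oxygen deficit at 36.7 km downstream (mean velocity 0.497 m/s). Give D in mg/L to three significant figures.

Travel time t = x/v = 36.7 km / (0.497 m/s) = 36700 m / 0.497 m/s = 73840 s = 0.8547 d.
k_d L₀/(k_a−k_d) = 0.252×23.1/(1.69−0.252) = 5.821/1.438 = 4.048 mg/L.
e^(−k_d t) = e^(−0.252×0.8547) = 0.8062; e^(−k_a t) = e^(−1.69×0.8547) = 0.2359.
D = 4.048 × (0.8062 − 0.2359) + 1.80 × 0.2359 = 2.309 + 0.4246 = 2.733 mg/L.

D ≈ 2.73 mg/L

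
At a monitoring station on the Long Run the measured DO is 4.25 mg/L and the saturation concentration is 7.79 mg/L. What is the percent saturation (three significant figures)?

% saturation = C/C_s × 100 = 4.25/7.79 × 100 = 54.6 %.

54.6 % saturation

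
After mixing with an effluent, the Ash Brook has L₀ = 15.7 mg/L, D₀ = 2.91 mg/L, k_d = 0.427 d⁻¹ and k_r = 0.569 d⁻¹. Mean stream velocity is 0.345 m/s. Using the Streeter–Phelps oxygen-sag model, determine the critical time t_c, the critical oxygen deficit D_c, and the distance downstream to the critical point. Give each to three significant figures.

t_c = [1/(k_r−k_d)] ln[(k_r/k_d)(1 − D₀(k_r−k_d)/(k_d L₀))]
= [1/(0.569−0.427)] ln[(0.569/0.427)(1 − 2.91×0.1420/(0.427×15.7))]
= (1/0.1420) ln[1.333 × 0.9384] = 7.042 × ln(1.250) = 7.042 × 0.2235 = 1.574 d.
L(t_c) = L₀ e^(−k_d t_c) = 15.7 × 0.5107 = 8.018 mg/L, and at the critical point k_r D_c = k_d L, so D_c = (0.427/0.569) × 8.018 = 6.017 mg/L.
x_c = v t_c = 0.345 m/s × 1.574 d × 86400 s/d = 46910 m ≈ 46.9 km.

t_c ≈ 1.57 d; D_c ≈ 6.02 mg/L; x_c ≈ 46.9 km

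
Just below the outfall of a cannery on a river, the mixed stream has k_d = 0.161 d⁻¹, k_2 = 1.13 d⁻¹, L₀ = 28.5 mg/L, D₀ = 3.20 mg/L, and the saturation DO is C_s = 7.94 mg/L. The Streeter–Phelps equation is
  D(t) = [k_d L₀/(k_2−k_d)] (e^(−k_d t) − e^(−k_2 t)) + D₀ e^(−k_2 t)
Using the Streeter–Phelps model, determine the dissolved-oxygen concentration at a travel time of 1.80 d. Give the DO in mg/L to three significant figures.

DO ≈ 4.60 mg/L

k_d L₀/(k_2−k_d) = 0.161×28.5/(1.13−0.161) = 4.588/0.9690 = 4.735 mg/L.
e^(−k_d t) = e^(−0.161×1.800) = 0.7484; e^(−k_2 t) = e^(−1.13×1.800) = 0.1308.
D = 4.735 × (0.7484 − 0.1308) + 3.20 × 0.1308 = 2.925 + 0.4186 = 3.343 mg/L.
DO = C_s − D = 7.94 − 3.343 = 4.597 mg/L.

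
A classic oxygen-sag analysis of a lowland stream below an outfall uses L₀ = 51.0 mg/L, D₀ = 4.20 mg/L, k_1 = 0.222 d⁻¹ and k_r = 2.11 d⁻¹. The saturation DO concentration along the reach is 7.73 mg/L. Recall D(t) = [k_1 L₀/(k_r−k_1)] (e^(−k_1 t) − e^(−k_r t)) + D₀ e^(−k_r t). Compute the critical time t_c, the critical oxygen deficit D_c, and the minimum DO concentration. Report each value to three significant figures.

t_c = [1/(k_r−k_1)] ln[(k_r/k_1)(1 − D₀(k_r−k_1)/(k_1 L₀))]
= [1/(2.11−0.222)] ln[(2.11/0.222)(1 − 4.20×1.888/(0.222×51.0))]
= (1/1.888) ln[9.505 × 0.2996] = 0.5297 × ln(2.848) = 0.5297 × 1.047 = 0.5543 d.
D_c = (k_1/k_r) L₀ e^(−k_1 t_c) = (0.222/2.11) × 51.0 × e^(−0.222×0.5543) = 0.1052 × 51.0 × 0.8842 = 4.745 mg/L.
Minimum DO = C_s − D_c = 7.73 − 4.745 = 2.985 mg/L.

t_c ≈ 0.554 d; D_c ≈ 4.74 mg/L; min DO ≈ 2.99 mg/L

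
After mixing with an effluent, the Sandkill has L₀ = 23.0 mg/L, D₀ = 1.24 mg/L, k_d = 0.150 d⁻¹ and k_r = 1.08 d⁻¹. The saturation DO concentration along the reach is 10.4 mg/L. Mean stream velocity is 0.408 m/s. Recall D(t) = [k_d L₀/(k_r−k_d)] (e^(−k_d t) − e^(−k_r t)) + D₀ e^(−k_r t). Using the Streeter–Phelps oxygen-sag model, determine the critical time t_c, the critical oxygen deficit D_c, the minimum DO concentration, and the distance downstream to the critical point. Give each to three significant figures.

t_c ≈ 1.69 d; D_c ≈ 2.48 mg/L; min DO ≈ 7.92 mg/L; x_c ≈ 59.4 km

t_c = [1/(k_r−k_d)] ln[(k_r/k_d)(1 − D₀(k_r−k_d)/(k_d L₀))]
= [1/(1.08−0.150)] ln[(1.08/0.150)(1 − 1.24×0.9300/(0.150×23.0))]
= (1/0.9300) ln[7.200 × 0.6657] = 1.075 × ln(4.793) = 1.075 × 1.567 = 1.685 d.
L(t_c) = L₀ e^(−k_d t_c) = 23.0 × 0.7766 = 17.86 mg/L, and at the critical point k_r D_c = k_d L, so D_c = (0.150/1.08) × 17.86 = 2.481 mg/L.
Minimum DO = C_s − D_c = 10.4 − 2.481 = 7.919 mg/L.
x_c = v t_c = 0.408 m/s × 1.685 d × 86400 s/d = 59400 m ≈ 59.4 km.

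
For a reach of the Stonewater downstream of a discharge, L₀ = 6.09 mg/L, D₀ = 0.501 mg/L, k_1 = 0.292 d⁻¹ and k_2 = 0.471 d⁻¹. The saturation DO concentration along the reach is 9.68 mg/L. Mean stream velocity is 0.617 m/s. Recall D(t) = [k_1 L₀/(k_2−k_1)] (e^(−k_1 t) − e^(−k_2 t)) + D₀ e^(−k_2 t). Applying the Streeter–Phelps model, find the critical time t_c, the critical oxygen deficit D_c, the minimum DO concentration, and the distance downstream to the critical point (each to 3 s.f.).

t_c ≈ 2.38 d; D_c ≈ 1.88 mg/L; min DO ≈ 7.80 mg/L; x_c ≈ 127 km

At the critical point dD/dt = 0, so k_1 L₀ e^(−k_1 t) = k_2 D. Substituting D(t) from the Streeter–Phelps equation and solving for t gives
t_c = ln[(k_2/k_1)(1 − D₀(k_2−k_1)/(k_1 L₀))] / (k_2−k_1).
Here k_2−k_1 = 0.1790 d⁻¹ and 1 − D₀(k_2−k_1)/(k_1 L₀) = 1 − 0.501×0.1790/(0.292×6.09) = 0.9496, so
t_c = ln(1.613 × 0.9496) / 0.1790 = 0.4264 / 0.1790 = 2.382 d.
L(t_c) = L₀ e^(−k_1 t_c) = 6.09 × 0.4988 = 3.038 mg/L, and at the critical point k_2 D_c = k_1 L, so D_c = (0.292/0.471) × 3.038 = 1.883 mg/L.
Minimum DO = C_s − D_c = 9.68 − 1.883 = 7.797 mg/L.
x_c = v t_c = 0.617 m/s × 2.382 d × 86400 s/d = 127000 m ≈ 127 km.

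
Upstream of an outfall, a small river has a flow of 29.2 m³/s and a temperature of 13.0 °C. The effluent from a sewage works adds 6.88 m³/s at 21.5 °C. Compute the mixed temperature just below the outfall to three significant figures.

14.6 °C

Flow-weighted mixing: C = (Q_r C_r + Q_w C_w)/(Q_r + Q_w)
= (29.2×13.0 + 6.88×21.5)/(29.2 + 6.88) = 527.5/36.08 = 14.62 °C.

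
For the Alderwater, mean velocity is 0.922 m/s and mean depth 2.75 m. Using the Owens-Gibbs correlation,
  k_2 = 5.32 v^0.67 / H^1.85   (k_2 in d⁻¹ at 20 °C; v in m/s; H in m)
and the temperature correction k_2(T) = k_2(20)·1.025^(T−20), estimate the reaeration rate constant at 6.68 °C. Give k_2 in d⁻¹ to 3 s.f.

k_2(20) = 5.32 × 0.922^0.67 / 2.75^1.85 = 5.32 × 0.9470 / 6.498 = 0.7754 d⁻¹.
k_2(6.68) = 0.7754 × 1.025^(6.68−20) = 0.7754 × 0.7197 = 0.5581 d⁻¹.

k_2 ≈ 0.558 d⁻¹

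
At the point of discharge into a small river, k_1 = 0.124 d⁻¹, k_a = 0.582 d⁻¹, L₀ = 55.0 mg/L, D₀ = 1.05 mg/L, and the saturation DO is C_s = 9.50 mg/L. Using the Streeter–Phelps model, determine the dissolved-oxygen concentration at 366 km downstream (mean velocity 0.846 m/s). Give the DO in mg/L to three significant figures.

Travel time t = x/v = 366 km / (0.846 m/s) = 366000 m / 0.846 m/s = 432600 s = 5.007 d.
k_1 L₀/(k_a−k_1) = 0.124×55.0/(0.582−0.124) = 6.820/0.4580 = 14.89 mg/L.
e^(−k_1 t) = e^(−0.124×5.007) = 0.5375; e^(−k_a t) = e^(−0.582×5.007) = 0.05425.
D = 14.89 × (0.5375 − 0.05425) + 1.05 × 0.05425 = 7.195 + 0.05696 = 7.252 mg/L.
DO = C_s − D = 9.50 − 7.252 = 2.248 mg/L.

DO ≈ 2.25 mg/L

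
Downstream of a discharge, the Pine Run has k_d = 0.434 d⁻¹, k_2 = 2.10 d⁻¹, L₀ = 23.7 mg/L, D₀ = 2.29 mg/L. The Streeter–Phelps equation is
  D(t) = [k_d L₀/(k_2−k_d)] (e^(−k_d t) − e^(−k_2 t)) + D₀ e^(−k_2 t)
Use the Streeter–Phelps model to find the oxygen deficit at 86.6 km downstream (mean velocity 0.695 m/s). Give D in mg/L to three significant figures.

D ≈ 3.11 mg/L

Travel time t = x/v = 86.6 km / (0.695 m/s) = 86600 m / 0.695 m/s = 124600 s = 1.442 d.
k_d L₀/(k_2−k_d) = 0.434×23.7/(2.10−0.434) = 10.29/1.666 = 6.174 mg/L.
e^(−k_d t) = e^(−0.434×1.442) = 0.5348; e^(−k_2 t) = e^(−2.10×1.442) = 0.04838.
D = 6.174 × (0.5348 − 0.04838) + 2.29 × 0.04838 = 3.003 + 0.1108 = 3.114 mg/L.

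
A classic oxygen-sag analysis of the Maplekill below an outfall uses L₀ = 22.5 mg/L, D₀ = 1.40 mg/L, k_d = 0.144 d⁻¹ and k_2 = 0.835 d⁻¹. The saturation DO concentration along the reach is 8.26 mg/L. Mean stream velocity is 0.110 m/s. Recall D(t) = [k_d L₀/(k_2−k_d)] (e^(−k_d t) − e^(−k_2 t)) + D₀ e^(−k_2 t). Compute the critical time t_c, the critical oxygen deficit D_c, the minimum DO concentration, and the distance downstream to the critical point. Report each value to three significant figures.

t_c = [1/(k_2−k_d)] ln[(k_2/k_d)(1 − D₀(k_2−k_d)/(k_d L₀))]
= [1/(0.835−0.144)] ln[(0.835/0.144)(1 − 1.40×0.6910/(0.144×22.5))]
= (1/0.6910) ln[5.799 × 0.7014] = 1.447 × ln(4.067) = 1.447 × 1.403 = 2.030 d.
D_c = (k_d/k_2) L₀ e^(−k_d t_c) = (0.144/0.835) × 22.5 × e^(−0.144×2.030) = 0.1725 × 22.5 × 0.7465 = 2.897 mg/L.
Minimum DO = C_s − D_c = 8.26 − 2.897 = 5.363 mg/L.
x_c = v t_c = 0.110 m/s × 2.030 d × 86400 s/d = 19300 m ≈ 19.3 km.

t_c ≈ 2.03 d; D_c ≈ 2.90 mg/L; min DO ≈ 5.36 mg/L; x_c ≈ 19.3 km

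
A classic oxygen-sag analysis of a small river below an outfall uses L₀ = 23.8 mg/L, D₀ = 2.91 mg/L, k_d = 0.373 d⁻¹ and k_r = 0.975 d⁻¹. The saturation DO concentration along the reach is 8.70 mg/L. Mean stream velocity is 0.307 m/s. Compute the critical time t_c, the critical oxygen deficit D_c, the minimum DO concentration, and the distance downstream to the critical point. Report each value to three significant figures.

t_c ≈ 1.23 d; D_c ≈ 5.75 mg/L; min DO ≈ 2.95 mg/L; x_c ≈ 32.7 km

With k_r/k_d = 2.614 and 1 − D₀(k_r−k_d)/(k_d L₀) = 0.8027,
t_c = ln(2.614 × 0.8027) / (0.975 − 0.373) = ln(2.098) / 0.6020 = 0.7410/0.6020 = 1.231 d.
L(t_c) = L₀ e^(−k_d t_c) = 23.8 × 0.6318 = 15.04 mg/L, and at the critical point k_r D_c = k_d L, so D_c = (0.373/0.975) × 15.04 = 5.753 mg/L.
Minimum DO = C_s − D_c = 8.70 − 5.753 = 2.947 mg/L.
x_c = v t_c = 0.307 m/s × 1.231 d × 86400 s/d = 32650 m ≈ 32.7 km.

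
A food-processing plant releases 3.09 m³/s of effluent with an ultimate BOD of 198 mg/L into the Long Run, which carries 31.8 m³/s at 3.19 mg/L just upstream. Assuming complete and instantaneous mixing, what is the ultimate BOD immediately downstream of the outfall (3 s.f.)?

Flow-weighted mixing: C = (Q_r C_r + Q_w C_w)/(Q_r + Q_w)
= (31.8×3.19 + 3.09×198)/(31.8 + 3.09) = 713.3/34.89 = 20.44 mg/L.

20.4 mg/L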